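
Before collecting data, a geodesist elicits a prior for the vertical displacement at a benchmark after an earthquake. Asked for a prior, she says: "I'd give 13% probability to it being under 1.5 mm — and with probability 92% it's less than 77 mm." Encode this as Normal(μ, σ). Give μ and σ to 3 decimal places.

μ = 35.094, σ = 29.825

For Normal(μ,σ), the p-quantile is μ + z_p·σ. Here z_{0.13} = -1.126, z_{0.92} = 1.405.
So 1.5 = μ − 1.126σ and 77 = μ + 1.405σ.
Subtracting: σ = (77 − 1.5)/(1.405 − (-1.126)) = 29.825.
Then μ = 1.5 − (-1.126)·29.825 = 35.094.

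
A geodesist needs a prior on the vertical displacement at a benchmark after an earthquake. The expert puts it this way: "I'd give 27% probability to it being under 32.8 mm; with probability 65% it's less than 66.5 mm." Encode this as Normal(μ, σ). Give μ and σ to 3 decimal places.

μ = 53.490, σ = 33.763

The p-quantile of Normal(μ,σ) is μ + z_p·σ, with z_{0.27} = -0.6128 and z_{0.65} = 0.3853.
Eliminate σ: μ = (z₂·x₁ − z₁·x₂)/(z₂ − z₁) = (0.3853·32.8 − (-0.6128)·66.5)/0.9981 = 53.490.
Then σ = (x₂ − x₁)/(z₂ − z₁) = (66.5 − 32.8)/0.9981 = 33.763.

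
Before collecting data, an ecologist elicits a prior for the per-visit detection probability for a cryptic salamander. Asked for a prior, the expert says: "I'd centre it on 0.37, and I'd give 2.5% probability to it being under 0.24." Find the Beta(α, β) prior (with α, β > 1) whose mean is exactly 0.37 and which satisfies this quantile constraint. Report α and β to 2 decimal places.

With mean 0.37 fixed, write α = 0.37s, β = 0.63s where s = α+β.
Need P(θ < 0.24) = 0.025 under Beta(0.37s, 0.63s). Normal approximation: (q−m)/√(m(1−m)/s) ≈ z_{0.025} = -1.96, so s ≈ 0.37·0.63·(-1.96)²/(0.24−0.37)² = 53.0.
At s = 53.0: P(θ<0.24) ≈ 0.019. Adjusting to match 0.025 gives s ≈ 47.49.
So α = 0.37·47.49 ≈ 17.57, β = 0.63·47.49 ≈ 29.92.

α ≈ 17.57, β ≈ 29.92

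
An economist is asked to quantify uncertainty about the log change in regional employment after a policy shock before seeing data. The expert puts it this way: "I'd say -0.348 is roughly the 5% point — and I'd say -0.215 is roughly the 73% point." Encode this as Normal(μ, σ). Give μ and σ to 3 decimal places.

μ = -0.251, σ = 0.059

For Normal(μ,σ), the p-quantile is μ + z_p·σ. Here z_{0.05} = -1.645, z_{0.73} = 0.6128.
So -0.348 = μ − 1.645σ and -0.215 = μ + 0.6128σ.
Subtracting: σ = (-0.215 − -0.348)/(0.6128 − (-1.645)) = 0.059.
Then μ = -0.348 − (-1.645)·0.059 = -0.251.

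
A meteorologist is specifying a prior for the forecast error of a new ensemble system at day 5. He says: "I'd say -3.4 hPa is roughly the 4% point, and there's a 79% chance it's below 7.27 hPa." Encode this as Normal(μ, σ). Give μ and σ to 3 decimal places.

For Normal(μ,σ), the p-quantile is μ + z_p·σ. Here z_{0.04} = -1.751, z_{0.79} = 0.8064.
So -3.4 = μ − 1.751σ and 7.27 = μ + 0.8064σ.
Subtracting: σ = (7.27 − -3.4)/(0.8064 − (-1.751)) = 4.173.
Then μ = -3.4 − (-1.751)·4.173 = 3.905.

μ = 3.905, σ = 4.173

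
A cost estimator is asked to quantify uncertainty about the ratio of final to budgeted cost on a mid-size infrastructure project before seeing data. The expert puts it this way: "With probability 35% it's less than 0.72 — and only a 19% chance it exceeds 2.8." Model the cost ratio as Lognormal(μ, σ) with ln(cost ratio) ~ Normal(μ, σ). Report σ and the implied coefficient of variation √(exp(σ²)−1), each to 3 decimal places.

If T ~ Lognormal(μ,σ) then ln T ~ Normal(μ,σ), so the p-quantile of ln T is μ + z_p·σ.
ln(0.72) = -0.3285 and ln(2.8) = 1.03; z_{0.35} = -0.3853, z_{0.81} = 0.8779.
σ = (1.03 − -0.3285)/(0.8779 − (-0.3853)) = 1.075.
μ = -0.3285 − (-0.3853)·1.075 = 0.086.
CV = √(exp(σ²)−1) = √(exp(1.1559)−1) = 1.475.

σ ≈ 1.075, CV ≈ 1.475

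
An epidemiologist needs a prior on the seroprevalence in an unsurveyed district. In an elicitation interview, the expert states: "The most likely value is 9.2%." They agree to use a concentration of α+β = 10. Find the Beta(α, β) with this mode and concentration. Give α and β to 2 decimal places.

For α,β > 1 the Beta mode is (α−1)/(α+β−2). With α+β = 10, the mode is (α−1)/8.
Set (α−1)/8 = 0.092 → α = 1 + 0.092·8 = 1.74.
β = 10 − α = 8.26.

α = 1.74, β = 8.26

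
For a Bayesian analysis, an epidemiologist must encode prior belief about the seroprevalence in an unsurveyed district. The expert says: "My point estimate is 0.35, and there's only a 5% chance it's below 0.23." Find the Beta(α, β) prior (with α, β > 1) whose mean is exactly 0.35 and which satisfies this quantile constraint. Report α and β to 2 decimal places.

α ≈ 13.57, β ≈ 25.20

With mean 0.35 fixed, write α = 0.35s, β = 0.65s where s = α+β.
Need P(θ < 0.23) = 0.05 under Beta(0.35s, 0.65s). Normal approximation: (q−m)/√(m(1−m)/s) ≈ z_{0.05} = -1.64, so s ≈ 0.35·0.65·(-1.64)²/(0.23−0.35)² = 42.7.
At s = 42.7: P(θ<0.23) ≈ 0.042. Adjusting to match 0.05 gives s ≈ 38.77.
So α = 0.35·38.77 ≈ 13.57, β = 0.65·38.77 ≈ 25.20.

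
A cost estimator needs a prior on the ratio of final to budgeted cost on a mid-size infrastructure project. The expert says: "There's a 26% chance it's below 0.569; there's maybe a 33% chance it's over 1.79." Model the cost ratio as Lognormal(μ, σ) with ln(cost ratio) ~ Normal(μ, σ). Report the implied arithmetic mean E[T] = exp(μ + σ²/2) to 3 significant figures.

If T ~ Lognormal(μ,σ) then ln T ~ Normal(μ,σ), so the p-quantile of ln T is μ + z_p·σ.
ln(0.569) = -0.5639 and ln(1.79) = 0.5822; z_{0.26} = -0.6433, z_{0.67} = 0.4399.
σ = (0.5822 − -0.5639)/(0.4399 − (-0.6433)) = 1.058.
μ = -0.5639 − (-0.6433)·1.058 = 0.117.
E[T] = exp(μ + σ²/2) = exp(0.117 + 0.5597) = 1.97.

E[T] ≈ 1.97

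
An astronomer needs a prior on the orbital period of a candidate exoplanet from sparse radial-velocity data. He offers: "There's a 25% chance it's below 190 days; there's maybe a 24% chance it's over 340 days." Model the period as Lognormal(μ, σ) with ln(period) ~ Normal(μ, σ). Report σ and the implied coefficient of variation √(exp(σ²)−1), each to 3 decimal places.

If T ~ Lognormal(μ,σ) then ln T ~ Normal(μ,σ), so the p-quantile of ln T is μ + z_p·σ.
ln(190) = 5.247 and ln(340) = 5.829; z_{0.25} = -0.6745, z_{0.76} = 0.7063.
σ = (5.829 − 5.247)/(0.7063 − (-0.6745)) = 0.421.
μ = 5.247 − (-0.6745)·0.421 = 5.531.
CV = √(exp(σ²)−1) = √(exp(0.1776)−1) = 0.441.

σ ≈ 0.421, CV ≈ 0.441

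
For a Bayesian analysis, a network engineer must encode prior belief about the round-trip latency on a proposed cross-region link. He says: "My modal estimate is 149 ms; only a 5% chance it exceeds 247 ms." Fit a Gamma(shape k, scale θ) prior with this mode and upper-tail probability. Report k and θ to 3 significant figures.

Gamma(k,θ) with k>1 has mode (k−1)θ, so θ = 149/(k−1).
Need P(X < 247) = 0.95 with θ tied to k this way. Start at k = 2, θ = 149: P(X<247) ≈ 0.494.
Too low — raise k to concentrate. Iterating converges to k ≈ 11.9.
Then θ = 149/(11.9−1) ≈ 13.6.

k ≈ 11.9, θ ≈ 13.6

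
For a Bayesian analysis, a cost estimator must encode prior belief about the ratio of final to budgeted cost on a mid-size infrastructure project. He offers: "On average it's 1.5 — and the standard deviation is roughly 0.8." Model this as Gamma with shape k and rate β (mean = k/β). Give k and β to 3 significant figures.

For Gamma(k, rate β): mean = k/β, variance = k/β², so CV = 1/√k.
CV = SD/mean = 0.8/1.5 = 0.5333, hence k = 1/CV² = 3.52.
Then β = k/mean = 3.52/1.5 = 2.34.

k ≈ 3.52, β ≈ 2.34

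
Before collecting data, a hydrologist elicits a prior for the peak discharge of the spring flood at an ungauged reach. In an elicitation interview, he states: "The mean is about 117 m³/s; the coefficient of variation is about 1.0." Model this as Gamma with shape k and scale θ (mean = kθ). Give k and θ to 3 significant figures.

For Gamma(k, scale θ): mean = kθ, variance = kθ², so CV = 1/√k.
CV = 1.0, hence k = 1/CV² = 1.
Then θ = mean/k = 117/1 = 117.

k ≈ 1, θ ≈ 117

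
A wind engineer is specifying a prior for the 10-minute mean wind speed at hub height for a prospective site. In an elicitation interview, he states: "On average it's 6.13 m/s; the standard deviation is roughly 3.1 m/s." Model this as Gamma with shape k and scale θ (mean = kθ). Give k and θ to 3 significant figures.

k ≈ 3.91, θ ≈ 1.57

For Gamma(k, scale θ): mean = kθ, variance = kθ², so CV = 1/√k.
CV = SD/mean = 3.1/6.13 = 0.5057, hence k = 1/CV² = 3.91.
Then θ = mean/k = 6.13/3.91 = 1.57.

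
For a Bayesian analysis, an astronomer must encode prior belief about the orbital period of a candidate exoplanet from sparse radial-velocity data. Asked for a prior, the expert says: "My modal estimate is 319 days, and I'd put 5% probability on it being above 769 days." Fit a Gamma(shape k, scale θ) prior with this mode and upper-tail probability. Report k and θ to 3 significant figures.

k ≈ 4.52, θ ≈ 90.6

Gamma(k,θ) with k>1 has mode (k−1)θ, so θ = 319/(k−1).
Need P(X < 769) = 0.95 with θ tied to k this way. Start at k = 2, θ = 319: P(X<769) ≈ 0.694.
Too low — raise k to concentrate. Iterating converges to k ≈ 4.52.
Then θ = 319/(4.52−1) ≈ 90.6.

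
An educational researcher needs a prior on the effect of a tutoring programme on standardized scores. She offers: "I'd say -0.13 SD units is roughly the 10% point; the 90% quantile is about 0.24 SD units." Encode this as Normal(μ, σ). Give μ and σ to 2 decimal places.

μ = 0.05, σ = 0.14

For Normal(μ,σ), the p-quantile is μ + z_p·σ. Here z_{0.1} = -1.282, z_{0.9} = 1.282.
So -0.13 = μ − 1.282σ and 0.24 = μ + 1.282σ.
Subtracting: σ = (0.24 − -0.13)/(1.282 − (-1.282)) = 0.14.
Then μ = -0.13 − (-1.282)·0.14 = 0.05.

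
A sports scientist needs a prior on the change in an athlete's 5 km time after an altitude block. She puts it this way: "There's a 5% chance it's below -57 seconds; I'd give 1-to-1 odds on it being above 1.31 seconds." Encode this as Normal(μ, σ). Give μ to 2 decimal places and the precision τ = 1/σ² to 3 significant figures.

μ = 1.31, τ = 0.000796

The p-quantile of Normal(μ,σ) is μ + z_p·σ, with z_{0.05} = -1.645 and z_{0.5} = 0.
Eliminate σ: μ = (z₂·x₁ − z₁·x₂)/(z₂ − z₁) = (0·-57 − (-1.645)·1.31)/1.645 = 1.31.
Then σ = (x₂ − x₁)/(z₂ − z₁) = (1.31 − -57)/1.645 = 35.45.
Precision τ = 1/σ² = 1/35.45² = 0.000796.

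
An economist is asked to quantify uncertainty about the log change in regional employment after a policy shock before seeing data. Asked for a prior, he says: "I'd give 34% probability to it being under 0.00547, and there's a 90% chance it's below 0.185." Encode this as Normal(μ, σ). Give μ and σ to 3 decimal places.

For Normal(μ,σ), the p-quantile is μ + z_p·σ. Here z_{0.34} = -0.4125, z_{0.9} = 1.282.
So 0.00547 = μ − 0.4125σ and 0.185 = μ + 1.282σ.
Subtracting: σ = (0.185 − 0.00547)/(1.282 − (-0.4125)) = 0.106.
Then μ = 0.00547 − (-0.4125)·0.106 = 0.049.

μ = 0.049, σ = 0.106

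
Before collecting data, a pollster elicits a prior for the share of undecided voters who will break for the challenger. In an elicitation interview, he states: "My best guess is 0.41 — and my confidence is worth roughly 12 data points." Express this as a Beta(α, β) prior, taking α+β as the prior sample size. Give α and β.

α = 4.92, β = 7.08

Under the effective-sample-size interpretation, Beta(α, β) has prior mean α/(α+β) and prior sample size α+β.
So α+β = 12 and α/(α+β) = 0.41, giving α = 0.41·12 = 4.92 and β = 12 − 4.92 = 7.08.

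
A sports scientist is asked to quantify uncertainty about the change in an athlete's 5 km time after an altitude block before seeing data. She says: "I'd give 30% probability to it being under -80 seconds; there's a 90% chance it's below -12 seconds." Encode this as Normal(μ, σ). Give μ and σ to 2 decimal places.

μ = -60.25, σ = 37.65

For Normal(μ,σ), the p-quantile is μ + z_p·σ. Here z_{0.3} = -0.5244, z_{0.9} = 1.282.
So -80 = μ − 0.5244σ and -12 = μ + 1.282σ.
Subtracting: σ = (-12 − -80)/(1.282 − (-0.5244)) = 37.65.
Then μ = -80 − (-0.5244)·37.65 = -60.25.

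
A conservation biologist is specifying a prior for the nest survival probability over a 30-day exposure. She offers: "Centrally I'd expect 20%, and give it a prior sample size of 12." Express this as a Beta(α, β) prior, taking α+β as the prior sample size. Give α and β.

Under the effective-sample-size interpretation, Beta(α, β) has prior mean α/(α+β) and prior sample size α+β.
So α+β = 12 and α/(α+β) = 0.2, giving α = 0.2·12 = 2.4 and β = 12 − 2.4 = 9.6.

α = 2.4, β = 9.6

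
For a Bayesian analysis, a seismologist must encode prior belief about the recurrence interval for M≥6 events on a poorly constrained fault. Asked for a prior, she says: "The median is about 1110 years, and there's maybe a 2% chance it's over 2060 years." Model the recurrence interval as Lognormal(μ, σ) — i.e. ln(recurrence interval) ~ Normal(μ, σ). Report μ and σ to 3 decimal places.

If T ~ Lognormal(μ,σ) then ln T ~ Normal(μ,σ), so the p-quantile of ln T is μ + z_p·σ.
ln(1110) = 7.012 and ln(2060) = 7.63; z_{0.5} = 0, z_{0.98} = 2.054.
σ = (7.63 − 7.012)/(2.054 − (0)) = 0.301.
μ = 7.012 − (0)·0.301 = 7.012.

μ ≈ 7.012, σ ≈ 0.301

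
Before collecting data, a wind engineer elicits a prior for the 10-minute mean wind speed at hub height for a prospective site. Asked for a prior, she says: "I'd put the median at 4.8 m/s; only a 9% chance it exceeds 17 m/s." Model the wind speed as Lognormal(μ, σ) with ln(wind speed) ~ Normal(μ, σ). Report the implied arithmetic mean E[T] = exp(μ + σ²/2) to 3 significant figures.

If T ~ Lognormal(μ,σ) then ln T ~ Normal(μ,σ), so the p-quantile of ln T is μ + z_p·σ.
ln(4.8) = 1.569 and ln(17) = 2.833; z_{0.5} = 0, z_{0.91} = 1.341.
σ = (2.833 − 1.569)/(1.341 − (0)) = 0.943.
μ = 1.569 − (0)·0.943 = 1.569.
E[T] = exp(μ + σ²/2) = exp(1.569 + 0.4448) = 7.49 m/s.

E[T] ≈ 7.49 m/s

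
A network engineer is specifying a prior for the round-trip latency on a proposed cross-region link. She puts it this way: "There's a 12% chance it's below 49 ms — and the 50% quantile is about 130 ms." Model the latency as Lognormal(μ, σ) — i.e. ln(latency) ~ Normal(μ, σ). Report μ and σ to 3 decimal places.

μ ≈ 4.868, σ ≈ 0.830

If T ~ Lognormal(μ,σ) then ln T ~ Normal(μ,σ), so the p-quantile of ln T is μ + z_p·σ.
ln(49) = 3.892 and ln(130) = 4.868; z_{0.12} = -1.175, z_{0.5} = 0.
σ = (4.868 − 3.892)/(0 − (-1.175)) = 0.830.
μ = 3.892 − (-1.175)·0.830 = 4.868.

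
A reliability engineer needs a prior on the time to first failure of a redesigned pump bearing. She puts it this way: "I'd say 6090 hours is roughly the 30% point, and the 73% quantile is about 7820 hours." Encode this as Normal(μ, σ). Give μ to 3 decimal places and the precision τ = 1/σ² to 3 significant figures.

The p-quantile of Normal(μ,σ) is μ + z_p·σ, with z_{0.3} = -0.5244 and z_{0.73} = 0.6128.
Eliminate σ: μ = (z₂·x₁ − z₁·x₂)/(z₂ − z₁) = (0.6128·6090 − (-0.5244)·7820)/1.137 = 6887.751.
Then σ = (x₂ − x₁)/(z₂ − z₁) = (7820 − 6090)/1.137 = 1521.262.
Precision τ = 1/σ² = 1/1521² = 4.32e-07.

μ = 6887.751, τ = 4.32e-07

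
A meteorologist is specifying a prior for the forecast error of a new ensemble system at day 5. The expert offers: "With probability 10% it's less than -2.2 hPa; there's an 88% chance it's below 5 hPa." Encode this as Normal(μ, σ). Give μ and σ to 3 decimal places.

For Normal(μ,σ), the p-quantile is μ + z_p·σ. Here z_{0.1} = -1.282, z_{0.88} = 1.175.
So -2.2 = μ − 1.282σ and 5 = μ + 1.175σ.
Subtracting: σ = (5 − -2.2)/(1.175 − (-1.282)) = 2.931.
Then μ = -2.2 − (-1.282)·2.931 = 1.556.

μ = 1.556, σ = 2.931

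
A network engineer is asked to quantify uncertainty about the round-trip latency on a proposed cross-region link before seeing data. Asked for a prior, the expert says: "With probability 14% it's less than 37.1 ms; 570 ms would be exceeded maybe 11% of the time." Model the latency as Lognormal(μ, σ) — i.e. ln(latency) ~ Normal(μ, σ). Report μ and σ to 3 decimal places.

If T ~ Lognormal(μ,σ) then ln T ~ Normal(μ,σ), so the p-quantile of ln T is μ + z_p·σ.
ln(37.1) = 3.614 and ln(570) = 6.346; z_{0.14} = -1.08, z_{0.89} = 1.227.
σ = (6.346 − 3.614)/(1.227 − (-1.08)) = 1.184.
μ = 3.614 − (-1.08)·1.184 = 4.893.

μ ≈ 4.893, σ ≈ 1.184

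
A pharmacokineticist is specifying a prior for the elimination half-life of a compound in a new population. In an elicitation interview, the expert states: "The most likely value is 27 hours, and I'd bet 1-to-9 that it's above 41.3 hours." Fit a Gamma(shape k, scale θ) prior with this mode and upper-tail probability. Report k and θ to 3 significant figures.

k ≈ 11.3, θ ≈ 2.61

Gamma(k,θ) with k>1 has mode (k−1)θ, so θ = 27/(k−1).
Need P(X < 41.3) = 0.9 with θ tied to k this way. Start at k = 2, θ = 27: P(X<41.3) ≈ 0.452.
Too low — raise k to concentrate. Iterating converges to k ≈ 11.3.
Then θ = 27/(11.3−1) ≈ 2.61.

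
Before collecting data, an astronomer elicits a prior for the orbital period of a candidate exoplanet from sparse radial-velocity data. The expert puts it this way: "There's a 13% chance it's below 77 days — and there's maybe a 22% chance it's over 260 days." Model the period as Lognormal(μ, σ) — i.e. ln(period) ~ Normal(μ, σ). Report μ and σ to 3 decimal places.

If T ~ Lognormal(μ,σ) then ln T ~ Normal(μ,σ), so the p-quantile of ln T is μ + z_p·σ.
ln(77) = 4.344 and ln(260) = 5.561; z_{0.13} = -1.126, z_{0.78} = 0.7722.
σ = (5.561 − 4.344)/(0.7722 − (-1.126)) = 0.641.
μ = 4.344 − (-1.126)·0.641 = 5.066.

μ ≈ 5.066, σ ≈ 0.641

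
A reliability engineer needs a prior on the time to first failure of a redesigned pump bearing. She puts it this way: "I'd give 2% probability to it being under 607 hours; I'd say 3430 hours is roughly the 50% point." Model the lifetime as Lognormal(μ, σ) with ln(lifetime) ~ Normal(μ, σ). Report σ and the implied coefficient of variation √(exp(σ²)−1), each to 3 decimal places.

σ ≈ 0.843, CV ≈ 1.018

If T ~ Lognormal(μ,σ) then ln T ~ Normal(μ,σ), so the p-quantile of ln T is μ + z_p·σ.
ln(607) = 6.409 and ln(3430) = 8.14; z_{0.02} = -2.054, z_{0.5} = 0.
σ = (8.14 − 6.409)/(0 − (-2.054)) = 0.843.
μ = 6.409 − (-2.054)·0.843 = 8.140.
CV = √(exp(σ²)−1) = √(exp(0.7110)−1) = 1.018.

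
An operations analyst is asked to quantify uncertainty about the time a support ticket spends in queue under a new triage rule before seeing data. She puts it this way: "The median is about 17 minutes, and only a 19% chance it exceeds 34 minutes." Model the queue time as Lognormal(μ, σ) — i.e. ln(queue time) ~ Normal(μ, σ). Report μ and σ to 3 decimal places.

μ ≈ 2.833, σ ≈ 0.790

If T ~ Lognormal(μ,σ) then ln T ~ Normal(μ,σ), so the p-quantile of ln T is μ + z_p·σ.
ln(17) = 2.833 and ln(34) = 3.526; z_{0.5} = 0, z_{0.81} = 0.8779.
σ = (3.526 − 2.833)/(0.8779 − (0)) = 0.790.
μ = 2.833 − (0)·0.790 = 2.833.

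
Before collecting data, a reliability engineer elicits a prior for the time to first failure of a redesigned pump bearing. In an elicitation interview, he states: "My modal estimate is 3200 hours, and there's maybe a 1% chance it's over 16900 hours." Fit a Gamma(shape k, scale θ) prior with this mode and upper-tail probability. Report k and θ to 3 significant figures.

k ≈ 2.39, θ ≈ 2300

Gamma(k,θ) with k>1 has mode (k−1)θ, so θ = 3200/(k−1).
Need P(X < 16900) = 0.99 with θ tied to k this way. Start at k = 2, θ = 3200: P(X<16900) ≈ 0.968.
Too low — raise k to concentrate. Iterating converges to k ≈ 2.39.
Then θ = 3200/(2.39−1) ≈ 2300.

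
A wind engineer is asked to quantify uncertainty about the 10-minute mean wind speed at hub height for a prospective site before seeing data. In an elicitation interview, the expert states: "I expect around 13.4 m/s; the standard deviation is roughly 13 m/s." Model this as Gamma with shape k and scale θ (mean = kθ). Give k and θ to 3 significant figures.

For Gamma(k, scale θ): mean = kθ, variance = kθ², so CV = 1/√k.
CV = SD/mean = 13/13.4 = 0.9701, hence k = 1/CV² = 1.06.
Then θ = mean/k = 13.4/1.06 = 12.6.

k ≈ 1.06, θ ≈ 12.6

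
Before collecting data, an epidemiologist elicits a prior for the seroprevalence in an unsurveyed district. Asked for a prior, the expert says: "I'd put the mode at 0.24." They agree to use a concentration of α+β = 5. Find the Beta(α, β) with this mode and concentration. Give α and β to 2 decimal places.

For α,β > 1 the Beta mode is (α−1)/(α+β−2). With α+β = 5, the mode is (α−1)/3.
Set (α−1)/3 = 0.24 → α = 1 + 0.24·3 = 1.72.
β = 5 − α = 3.28.

α = 1.72, β = 3.28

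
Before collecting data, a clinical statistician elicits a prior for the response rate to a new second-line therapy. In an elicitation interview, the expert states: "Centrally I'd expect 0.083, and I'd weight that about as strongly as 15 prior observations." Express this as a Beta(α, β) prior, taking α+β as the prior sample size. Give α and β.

α = 1.245, β = 13.755

Under the effective-sample-size interpretation, Beta(α, β) has prior mean α/(α+β) and prior sample size α+β.
So α+β = 15 and α/(α+β) = 0.083, giving α = 0.083·15 = 1.245 and β = 15 − 1.245 = 13.755.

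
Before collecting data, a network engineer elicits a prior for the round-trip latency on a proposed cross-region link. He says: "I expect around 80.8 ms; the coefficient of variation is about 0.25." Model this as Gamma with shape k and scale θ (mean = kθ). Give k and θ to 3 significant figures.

k ≈ 16, θ ≈ 5.05

For Gamma(k, scale θ): mean = kθ, variance = kθ², so CV = 1/√k.
CV = 0.25, hence k = 1/CV² = 16.
Then θ = mean/k = 80.8/16 = 5.05.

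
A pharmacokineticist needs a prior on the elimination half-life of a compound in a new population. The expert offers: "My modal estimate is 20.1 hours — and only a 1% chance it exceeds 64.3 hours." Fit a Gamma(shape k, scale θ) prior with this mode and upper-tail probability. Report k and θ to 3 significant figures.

k ≈ 4.28, θ ≈ 6.13

Gamma(k,θ) with k>1 has mode (k−1)θ, so θ = 20.1/(k−1).
Need P(X < 64.3) = 0.99 with θ tied to k this way. Start at k = 2, θ = 20.1: P(X<64.3) ≈ 0.829.
Too low — raise k to concentrate. Iterating converges to k ≈ 4.28.
Then θ = 20.1/(4.28−1) ≈ 6.13.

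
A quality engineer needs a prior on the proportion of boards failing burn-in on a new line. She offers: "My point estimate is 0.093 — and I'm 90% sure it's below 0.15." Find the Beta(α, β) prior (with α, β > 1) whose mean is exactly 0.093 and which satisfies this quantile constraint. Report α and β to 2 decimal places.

With mean 0.093 fixed, write α = 0.093s, β = 0.907s where s = α+β.
Need P(θ < 0.15) = 0.9 under Beta(0.093s, 0.907s). Normal approximation: (q−m)/√(m(1−m)/s) ≈ z_{0.9} = 1.28, so s ≈ 0.093·0.907·(1.28)²/(0.15−0.093)² = 42.6.
At s = 42.6: P(θ<0.15) ≈ 0.893. Adjusting to match 0.9 gives s ≈ 46.28.
So α = 0.093·46.28 ≈ 4.30, β = 0.907·46.28 ≈ 41.97.

α ≈ 4.30, β ≈ 41.97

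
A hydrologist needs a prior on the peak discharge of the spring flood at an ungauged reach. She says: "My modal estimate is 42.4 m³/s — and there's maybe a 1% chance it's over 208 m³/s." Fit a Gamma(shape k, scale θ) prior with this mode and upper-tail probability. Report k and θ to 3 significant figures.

k ≈ 2.56, θ ≈ 27.2

Gamma(k,θ) with k>1 has mode (k−1)θ, so θ = 42.4/(k−1).
Need P(X < 208) = 0.99 with θ tied to k this way. Start at k = 2, θ = 42.4: P(X<208) ≈ 0.956.
Too low — raise k to concentrate. Iterating converges to k ≈ 2.56.
Then θ = 42.4/(2.56−1) ≈ 27.2.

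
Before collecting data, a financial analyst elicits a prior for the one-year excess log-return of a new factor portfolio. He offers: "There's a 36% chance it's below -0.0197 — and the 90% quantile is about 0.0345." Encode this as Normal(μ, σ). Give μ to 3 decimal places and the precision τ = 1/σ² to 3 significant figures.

For Normal(μ,σ), the p-quantile is μ + z_p·σ. Here z_{0.36} = -0.3585, z_{0.9} = 1.282.
So -0.0197 = μ − 0.3585σ and 0.0345 = μ + 1.282σ.
Subtracting: σ = (0.0345 − -0.0197)/(1.282 − (-0.3585)) = 0.033.
Then μ = -0.0197 − (-0.3585)·0.033 = -0.008.
Precision τ = 1/σ² = 1/0.03305² = 916.

μ = -0.008, τ = 916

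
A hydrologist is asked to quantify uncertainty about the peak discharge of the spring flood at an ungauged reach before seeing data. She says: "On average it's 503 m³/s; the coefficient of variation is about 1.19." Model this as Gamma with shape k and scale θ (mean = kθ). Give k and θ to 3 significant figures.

For Gamma(k, scale θ): mean = kθ, variance = kθ², so CV = 1/√k.
CV = 1.19, hence k = 1/CV² = 0.706.
Then θ = mean/k = 503/0.706 = 712.

k ≈ 0.706, θ ≈ 712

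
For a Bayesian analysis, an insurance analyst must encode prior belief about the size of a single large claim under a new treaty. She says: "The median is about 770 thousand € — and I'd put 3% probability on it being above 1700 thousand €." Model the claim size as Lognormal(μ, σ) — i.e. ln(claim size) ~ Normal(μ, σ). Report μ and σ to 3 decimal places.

If T ~ Lognormal(μ,σ) then ln T ~ Normal(μ,σ), so the p-quantile of ln T is μ + z_p·σ.
ln(770) = 6.646 and ln(1700) = 7.438; z_{0.5} = 0, z_{0.97} = 1.881.
σ = (7.438 − 6.646)/(1.881 − (0)) = 0.421.
μ = 6.646 − (0)·0.421 = 6.646.

μ ≈ 6.646, σ ≈ 0.421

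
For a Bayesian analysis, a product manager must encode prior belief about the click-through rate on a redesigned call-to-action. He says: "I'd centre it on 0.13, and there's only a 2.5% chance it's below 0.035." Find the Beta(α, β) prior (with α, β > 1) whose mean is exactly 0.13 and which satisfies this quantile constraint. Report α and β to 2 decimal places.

α ≈ 3.65, β ≈ 24.43

With mean 0.13 fixed, write α = 0.13s, β = 0.87s where s = α+β.
Need P(θ < 0.035) = 0.025 under Beta(0.13s, 0.87s). Normal approximation: (q−m)/√(m(1−m)/s) ≈ z_{0.025} = -1.96, so s ≈ 0.13·0.87·(-1.96)²/(0.035−0.13)² = 48.1.
At s = 48.1: P(θ<0.035) ≈ 0.004. Adjusting to match 0.025 gives s ≈ 28.08.
So α = 0.13·28.08 ≈ 3.65, β = 0.87·28.08 ≈ 24.43.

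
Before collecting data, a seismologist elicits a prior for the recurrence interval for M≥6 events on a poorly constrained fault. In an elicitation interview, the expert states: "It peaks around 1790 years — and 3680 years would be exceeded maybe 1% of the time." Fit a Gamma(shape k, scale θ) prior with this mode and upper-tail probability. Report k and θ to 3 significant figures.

Gamma(k,θ) with k>1 has mode (k−1)θ, so θ = 1790/(k−1).
Need P(X < 3680) = 0.99 with θ tied to k this way. Start at k = 2, θ = 1790: P(X<3680) ≈ 0.609.
Too low — raise k to concentrate. Iterating converges to k ≈ 10.4.
Then θ = 1790/(10.4−1) ≈ 190.

k ≈ 10.4, θ ≈ 190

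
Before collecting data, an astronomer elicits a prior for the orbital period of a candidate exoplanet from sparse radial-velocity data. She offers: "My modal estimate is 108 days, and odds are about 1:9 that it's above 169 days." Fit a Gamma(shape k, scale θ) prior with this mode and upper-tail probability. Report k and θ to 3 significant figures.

Gamma(k,θ) with k>1 has mode (k−1)θ, so θ = 108/(k−1).
Need P(X < 169) = 0.9 with θ tied to k this way. Start at k = 2, θ = 108: P(X<169) ≈ 0.464.
Too low — raise k to concentrate. Iterating converges to k ≈ 10.3.
Then θ = 108/(10.3−1) ≈ 11.6.

k ≈ 10.3, θ ≈ 11.6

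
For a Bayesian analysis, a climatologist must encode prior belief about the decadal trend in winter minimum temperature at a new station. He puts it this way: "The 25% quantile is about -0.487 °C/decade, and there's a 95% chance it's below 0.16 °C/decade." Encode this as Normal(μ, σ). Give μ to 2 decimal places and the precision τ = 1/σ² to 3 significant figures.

The p-quantile of Normal(μ,σ) is μ + z_p·σ, with z_{0.25} = -0.6745 and z_{0.95} = 1.645.
Eliminate σ: μ = (z₂·x₁ − z₁·x₂)/(z₂ − z₁) = (1.645·-0.487 − (-0.6745)·0.16)/2.319 = -0.30.
Then σ = (x₂ − x₁)/(z₂ − z₁) = (0.16 − -0.487)/2.319 = 0.28.
Precision τ = 1/σ² = 1/0.279² = 12.9.

μ = -0.30, τ = 12.9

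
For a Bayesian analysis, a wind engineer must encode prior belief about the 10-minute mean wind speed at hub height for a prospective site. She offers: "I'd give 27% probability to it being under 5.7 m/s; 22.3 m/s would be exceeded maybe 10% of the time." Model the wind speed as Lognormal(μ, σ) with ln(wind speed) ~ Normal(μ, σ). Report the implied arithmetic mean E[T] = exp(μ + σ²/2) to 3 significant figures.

E[T] ≈ 11.5 m/s

If T ~ Lognormal(μ,σ) then ln T ~ Normal(μ,σ), so the p-quantile of ln T is μ + z_p·σ.
ln(5.7) = 1.74 and ln(22.3) = 3.105; z_{0.27} = -0.6128, z_{0.9} = 1.282.
σ = (3.105 − 1.74)/(1.282 − (-0.6128)) = 0.720.
μ = 1.74 − (-0.6128)·0.720 = 2.182.
E[T] = exp(μ + σ²/2) = exp(2.182 + 0.2593) = 11.5 m/s.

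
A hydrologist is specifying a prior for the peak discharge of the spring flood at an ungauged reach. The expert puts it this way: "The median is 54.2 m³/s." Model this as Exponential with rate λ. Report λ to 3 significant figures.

Exponential median = ln 2 / λ, so λ = ln 2 / 54.2 = 0.0128.

λ ≈ 0.0128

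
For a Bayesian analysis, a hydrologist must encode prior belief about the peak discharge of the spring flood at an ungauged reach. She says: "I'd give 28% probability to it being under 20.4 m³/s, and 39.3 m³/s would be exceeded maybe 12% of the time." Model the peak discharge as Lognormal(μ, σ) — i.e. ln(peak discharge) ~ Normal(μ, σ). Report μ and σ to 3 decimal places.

If T ~ Lognormal(μ,σ) then ln T ~ Normal(μ,σ), so the p-quantile of ln T is μ + z_p·σ.
ln(20.4) = 3.016 and ln(39.3) = 3.671; z_{0.28} = -0.5828, z_{0.88} = 1.175.
σ = (3.671 − 3.016)/(1.175 − (-0.5828)) = 0.373.
μ = 3.016 − (-0.5828)·0.373 = 3.233.

μ ≈ 3.233, σ ≈ 0.373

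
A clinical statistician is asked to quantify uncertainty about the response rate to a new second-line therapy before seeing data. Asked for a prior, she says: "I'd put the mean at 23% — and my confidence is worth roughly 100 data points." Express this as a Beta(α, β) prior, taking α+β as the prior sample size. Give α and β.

α = 23, β = 77

Under the effective-sample-size interpretation, Beta(α, β) has prior mean α/(α+β) and prior sample size α+β.
So α+β = 100 and α/(α+β) = 0.23, giving α = 0.23·100 = 23 and β = 100 − 23 = 77.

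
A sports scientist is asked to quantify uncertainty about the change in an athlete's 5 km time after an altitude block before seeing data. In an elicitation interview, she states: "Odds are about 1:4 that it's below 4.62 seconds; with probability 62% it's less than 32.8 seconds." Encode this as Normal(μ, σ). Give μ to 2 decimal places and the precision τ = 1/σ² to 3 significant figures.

For Normal(μ,σ), the p-quantile is μ + z_p·σ. Here z_{0.2} = -0.8416, z_{0.62} = 0.3055.
So 4.62 = μ − 0.8416σ and 32.8 = μ + 0.3055σ.
Subtracting: σ = (32.8 − 4.62)/(0.3055 − (-0.8416)) = 24.57.
Then μ = 4.62 − (-0.8416)·24.57 = 25.30.
Precision τ = 1/σ² = 1/24.57² = 0.00166.

μ = 25.30, τ = 0.00166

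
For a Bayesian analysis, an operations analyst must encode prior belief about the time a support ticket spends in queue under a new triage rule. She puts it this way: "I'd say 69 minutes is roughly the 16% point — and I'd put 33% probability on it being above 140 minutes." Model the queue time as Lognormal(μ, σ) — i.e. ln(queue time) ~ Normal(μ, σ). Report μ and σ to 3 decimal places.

If T ~ Lognormal(μ,σ) then ln T ~ Normal(μ,σ), so the p-quantile of ln T is μ + z_p·σ.
ln(69) = 4.234 and ln(140) = 4.942; z_{0.16} = -0.9945, z_{0.67} = 0.4399.
σ = (4.942 − 4.234)/(0.4399 − (-0.9945)) = 0.493.
μ = 4.234 − (-0.9945)·0.493 = 4.725.

μ ≈ 4.725, σ ≈ 0.493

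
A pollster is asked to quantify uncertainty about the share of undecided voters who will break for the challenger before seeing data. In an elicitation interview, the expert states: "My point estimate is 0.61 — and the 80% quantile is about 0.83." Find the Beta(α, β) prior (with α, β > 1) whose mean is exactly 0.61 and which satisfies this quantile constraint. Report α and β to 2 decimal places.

α ≈ 2.18, β ≈ 1.40

With mean 0.61 fixed, write α = 0.61s, β = 0.39s where s = α+β.
Need P(θ < 0.83) = 0.8 under Beta(0.61s, 0.39s). Normal approximation: (q−m)/√(m(1−m)/s) ≈ z_{0.8} = 0.842, so s ≈ 0.61·0.39·(0.842)²/(0.83−0.61)² = 3.5.
At s = 3.5: P(θ<0.83) ≈ 0.796. Adjusting to match 0.8 gives s ≈ 3.58.
So α = 0.61·3.58 ≈ 2.18, β = 0.39·3.58 ≈ 1.40.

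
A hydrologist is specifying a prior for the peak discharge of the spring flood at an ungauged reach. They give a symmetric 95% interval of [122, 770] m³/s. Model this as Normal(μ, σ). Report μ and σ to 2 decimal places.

μ = 446.00, σ = 165.31

A symmetric 95% interval runs μ ± z·σ with z = 1.96.
Half-width = 324, so σ = 324/1.96 = 165.31.
μ is the interval midpoint, 446.00.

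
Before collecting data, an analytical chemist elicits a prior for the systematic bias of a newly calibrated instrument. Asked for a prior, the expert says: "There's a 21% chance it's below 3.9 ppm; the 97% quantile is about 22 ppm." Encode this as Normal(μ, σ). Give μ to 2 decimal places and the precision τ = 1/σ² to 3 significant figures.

For Normal(μ,σ), the p-quantile is μ + z_p·σ. Here z_{0.21} = -0.8064, z_{0.97} = 1.881.
So 3.9 = μ − 0.8064σ and 22 = μ + 1.881σ.
Subtracting: σ = (22 − 3.9)/(1.881 − (-0.8064)) = 6.74.
Then μ = 3.9 − (-0.8064)·6.74 = 9.33.
Precision τ = 1/σ² = 1/6.736² = 0.022.

μ = 9.33, τ = 0.022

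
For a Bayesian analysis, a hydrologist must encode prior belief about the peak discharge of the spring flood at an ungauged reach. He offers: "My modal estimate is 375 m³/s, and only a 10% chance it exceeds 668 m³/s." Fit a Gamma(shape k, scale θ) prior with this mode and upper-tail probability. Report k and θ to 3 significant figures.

k ≈ 6.71, θ ≈ 65.7

Gamma(k,θ) with k>1 has mode (k−1)θ, so θ = 375/(k−1).
Need P(X < 668) = 0.9 with θ tied to k this way. Start at k = 2, θ = 375: P(X<668) ≈ 0.532.
Too low — raise k to concentrate. Iterating converges to k ≈ 6.71.
Then θ = 375/(6.71−1) ≈ 65.7.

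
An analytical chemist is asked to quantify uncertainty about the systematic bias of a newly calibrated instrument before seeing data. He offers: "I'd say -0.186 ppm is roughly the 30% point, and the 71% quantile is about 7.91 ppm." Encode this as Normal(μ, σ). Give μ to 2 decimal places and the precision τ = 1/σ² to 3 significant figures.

μ = 3.75, τ = 0.0177

The p-quantile of Normal(μ,σ) is μ + z_p·σ, with z_{0.3} = -0.5244 and z_{0.71} = 0.5534.
Eliminate σ: μ = (z₂·x₁ − z₁·x₂)/(z₂ − z₁) = (0.5534·-0.186 − (-0.5244)·7.91)/1.078 = 3.75.
Then σ = (x₂ − x₁)/(z₂ − z₁) = (7.91 − -0.186)/1.078 = 7.51.
Precision τ = 1/σ² = 1/7.512² = 0.0177.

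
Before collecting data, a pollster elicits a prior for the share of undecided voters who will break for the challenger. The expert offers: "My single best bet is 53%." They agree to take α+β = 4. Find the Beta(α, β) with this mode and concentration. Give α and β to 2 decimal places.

α = 2.06, β = 1.94

For α,β > 1 the Beta mode is (α−1)/(α+β−2). With α+β = 4, the mode is (α−1)/2.
Set (α−1)/2 = 0.53 → α = 1 + 0.53·2 = 2.06.
β = 4 − α = 1.94.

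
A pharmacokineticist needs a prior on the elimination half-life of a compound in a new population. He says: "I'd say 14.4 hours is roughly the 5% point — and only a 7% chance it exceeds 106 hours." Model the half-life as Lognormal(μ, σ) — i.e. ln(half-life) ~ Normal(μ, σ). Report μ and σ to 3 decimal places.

If T ~ Lognormal(μ,σ) then ln T ~ Normal(μ,σ), so the p-quantile of ln T is μ + z_p·σ.
ln(14.4) = 2.667 and ln(106) = 4.663; z_{0.05} = -1.645, z_{0.93} = 1.476.
σ = (4.663 − 2.667)/(1.476 − (-1.645)) = 0.640.
μ = 2.667 − (-1.645)·0.640 = 3.719.

μ ≈ 3.719, σ ≈ 0.640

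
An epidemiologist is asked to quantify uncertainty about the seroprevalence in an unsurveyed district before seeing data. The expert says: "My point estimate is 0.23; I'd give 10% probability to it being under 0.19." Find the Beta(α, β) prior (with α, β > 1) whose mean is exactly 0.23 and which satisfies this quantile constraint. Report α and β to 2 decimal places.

α ≈ 40.27, β ≈ 134.80

With mean 0.23 fixed, write α = 0.23s, β = 0.77s where s = α+β.
Need P(θ < 0.19) = 0.1 under Beta(0.23s, 0.77s). Normal approximation: (q−m)/√(m(1−m)/s) ≈ z_{0.1} = -1.28, so s ≈ 0.23·0.77·(-1.28)²/(0.19−0.23)² = 181.8.
At s = 181.8: P(θ<0.19) ≈ 0.096. Adjusting to match 0.1 gives s ≈ 175.07.
So α = 0.23·175.07 ≈ 40.27, β = 0.77·175.07 ≈ 134.80.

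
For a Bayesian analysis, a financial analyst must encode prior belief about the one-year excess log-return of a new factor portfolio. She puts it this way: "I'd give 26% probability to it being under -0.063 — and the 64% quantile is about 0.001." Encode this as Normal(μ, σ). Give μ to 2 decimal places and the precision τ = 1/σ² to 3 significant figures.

μ = -0.02, τ = 245

The p-quantile of Normal(μ,σ) is μ + z_p·σ, with z_{0.26} = -0.6433 and z_{0.64} = 0.3585.
Eliminate σ: μ = (z₂·x₁ − z₁·x₂)/(z₂ − z₁) = (0.3585·-0.063 − (-0.6433)·0.001)/1.002 = -0.02.
Then σ = (x₂ − x₁)/(z₂ − z₁) = (0.001 − -0.063)/1.002 = 0.06.
Precision τ = 1/σ² = 1/0.06388² = 245.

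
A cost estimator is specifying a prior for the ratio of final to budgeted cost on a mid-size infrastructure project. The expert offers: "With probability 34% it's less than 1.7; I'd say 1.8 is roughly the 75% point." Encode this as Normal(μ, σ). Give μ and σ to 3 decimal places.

The p-quantile of Normal(μ,σ) is μ + z_p·σ, with z_{0.34} = -0.4125 and z_{0.75} = 0.6745.
Eliminate σ: μ = (z₂·x₁ − z₁·x₂)/(z₂ − z₁) = (0.6745·1.7 − (-0.4125)·1.8)/1.087 = 1.738.
Then σ = (x₂ − x₁)/(z₂ − z₁) = (1.8 − 1.7)/1.087 = 0.092.

μ = 1.738, σ = 0.092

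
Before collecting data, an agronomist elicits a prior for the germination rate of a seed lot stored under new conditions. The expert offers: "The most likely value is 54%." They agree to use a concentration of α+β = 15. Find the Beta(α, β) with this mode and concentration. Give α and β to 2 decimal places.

For α,β > 1 the Beta mode is (α−1)/(α+β−2). With α+β = 15, the mode is (α−1)/13.
Set (α−1)/13 = 0.54 → α = 1 + 0.54·13 = 8.02.
β = 15 − α = 6.98.

α = 8.02, β = 6.98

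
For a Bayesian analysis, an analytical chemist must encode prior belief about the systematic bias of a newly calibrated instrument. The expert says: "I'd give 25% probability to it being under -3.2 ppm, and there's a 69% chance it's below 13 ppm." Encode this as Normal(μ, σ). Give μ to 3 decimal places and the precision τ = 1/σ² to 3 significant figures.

The p-quantile of Normal(μ,σ) is μ + z_p·σ, with z_{0.25} = -0.6745 and z_{0.69} = 0.4959.
Eliminate σ: μ = (z₂·x₁ − z₁·x₂)/(z₂ − z₁) = (0.4959·-3.2 − (-0.6745)·13)/1.17 = 6.136.
Then σ = (x₂ − x₁)/(z₂ − z₁) = (13 − -3.2)/1.17 = 13.842.
Precision τ = 1/σ² = 1/13.84² = 0.00522.

μ = 6.136, τ = 0.00522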